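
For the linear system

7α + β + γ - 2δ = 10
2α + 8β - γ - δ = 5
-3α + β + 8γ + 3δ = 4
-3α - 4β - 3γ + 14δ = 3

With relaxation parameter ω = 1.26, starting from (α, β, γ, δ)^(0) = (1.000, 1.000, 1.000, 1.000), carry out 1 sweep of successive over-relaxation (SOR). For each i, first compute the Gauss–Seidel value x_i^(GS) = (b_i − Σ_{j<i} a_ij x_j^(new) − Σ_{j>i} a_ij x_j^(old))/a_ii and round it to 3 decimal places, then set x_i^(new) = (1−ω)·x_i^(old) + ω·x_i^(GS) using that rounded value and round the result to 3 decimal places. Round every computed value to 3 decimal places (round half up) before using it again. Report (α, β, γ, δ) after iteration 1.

Iteration 1:
  α: GS value = (10 - (1)·1.000 - (1)·1.000 - (-2)·1.000) / (7) = 1.429;  α ← (1−ω)·1.000 + ω·1.429 = 1.541
  β: GS value = (5 - (2)·1.541 - (-1)·1.000 - (-1)·1.000) / (8) = 0.490;  β ← (1−ω)·1.000 + ω·0.490 = 0.357
  γ: GS value = (4 - (-3)·1.541 - (1)·0.357 - (3)·1.000) / (8) = 0.658;  γ ← (1−ω)·1.000 + ω·0.658 = 0.569
  δ: GS value = (3 - (-3)·1.541 - (-4)·0.357 - (-3)·0.569) / (14) = 0.768;  δ ← (1−ω)·1.000 + ω·0.768 = 0.708

(1.541, 0.357, 0.569, 0.708)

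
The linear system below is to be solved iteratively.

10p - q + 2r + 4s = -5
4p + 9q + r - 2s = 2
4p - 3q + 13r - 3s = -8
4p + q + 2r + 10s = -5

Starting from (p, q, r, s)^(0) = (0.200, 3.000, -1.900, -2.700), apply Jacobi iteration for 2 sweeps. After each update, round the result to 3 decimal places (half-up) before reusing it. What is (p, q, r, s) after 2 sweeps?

(-0.204, -0.381, -1.178, -0.857)

Iteration 1:
  p = (-5 - (-1)·3.000 - (2)·-1.900 - (4)·-2.700) / (10) = 1.260
  q = (2 - (4)·0.200 - (1)·-1.900 - (-2)·-2.700) / (9) = -0.256
  r = (-8 - (4)·0.200 - (-3)·3.000 - (-3)·-2.700) / (13) = -0.608
  s = (-5 - (4)·0.200 - (1)·3.000 - (2)·-1.900) / (10) = -0.500
Iteration 2:
  p = (-5 - (-1)·-0.256 - (2)·-0.608 - (4)·-0.500) / (10) = -0.204
  q = (2 - (4)·1.260 - (1)·-0.608 - (-2)·-0.500) / (9) = -0.381
  r = (-8 - (4)·1.260 - (-3)·-0.256 - (-3)·-0.500) / (13) = -1.178
  s = (-5 - (4)·1.260 - (1)·-0.256 - (2)·-0.608) / (10) = -0.857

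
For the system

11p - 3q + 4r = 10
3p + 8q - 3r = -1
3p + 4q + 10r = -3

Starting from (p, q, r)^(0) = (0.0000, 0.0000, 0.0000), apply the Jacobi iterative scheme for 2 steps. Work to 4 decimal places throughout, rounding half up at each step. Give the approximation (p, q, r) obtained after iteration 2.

Iteration 1:
  p = (10 - (-3)·0.0000 - (4)·0.0000) / (11) = 0.9091
  q = (-1 - (3)·0.0000 - (-3)·0.0000) / (8) = -0.1250
  r = (-3 - (3)·0.0000 - (4)·0.0000) / (10) = -0.3000
Iteration 2:
  p = (10 - (-3)·-0.1250 - (4)·-0.3000) / (11) = 0.9841
  q = (-1 - (3)·0.9091 - (-3)·-0.3000) / (8) = -0.5784
  r = (-3 - (3)·0.9091 - (4)·-0.1250) / (10) = -0.5227

(0.9841, -0.5784, -0.5227)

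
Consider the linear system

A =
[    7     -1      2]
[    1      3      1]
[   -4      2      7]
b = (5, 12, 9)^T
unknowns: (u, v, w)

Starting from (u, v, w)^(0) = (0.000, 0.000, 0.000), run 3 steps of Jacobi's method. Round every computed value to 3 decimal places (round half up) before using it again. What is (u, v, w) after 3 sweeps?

Iteration 1:
  u = (5 - (-1)·0.000 - (2)·0.000) / (7) = 0.714
  v = (12 - (1)·0.000 - (1)·0.000) / (3) = 4.000
  w = (9 - (-4)·0.000 - (2)·0.000) / (7) = 1.286
Iteration 2:
  u = (5 - (-1)·4.000 - (2)·1.286) / (7) = 0.918
  v = (12 - (1)·0.714 - (1)·1.286) / (3) = 3.333
  w = (9 - (-4)·0.714 - (2)·4.000) / (7) = 0.551
Iteration 3:
  u = (5 - (-1)·3.333 - (2)·0.551) / (7) = 1.033
  v = (12 - (1)·0.918 - (1)·0.551) / (3) = 3.510
  w = (9 - (-4)·0.918 - (2)·3.333) / (7) = 0.858

(1.033, 3.510, 0.858)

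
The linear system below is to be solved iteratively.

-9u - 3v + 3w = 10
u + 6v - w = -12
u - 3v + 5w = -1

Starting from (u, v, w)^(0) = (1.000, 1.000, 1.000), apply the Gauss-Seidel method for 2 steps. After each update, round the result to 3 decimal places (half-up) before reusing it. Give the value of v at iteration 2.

Iteration 1:
  u = (10 - (-3)·1.000 - (3)·1.000) / (-9) = -1.111
  v = (-12 - (1)·-1.111 - (-1)·1.000) / (6) = -1.648
  w = (-1 - (1)·-1.111 - (-3)·-1.648) / (5) = -0.967
Iteration 2:
  u = (10 - (-3)·-1.648 - (3)·-0.967) / (-9) = -0.884
  v = (-12 - (1)·-0.884 - (-1)·-0.967) / (6) = -2.014
  w = (-1 - (1)·-0.884 - (-3)·-2.014) / (5) = -1.232

-2.014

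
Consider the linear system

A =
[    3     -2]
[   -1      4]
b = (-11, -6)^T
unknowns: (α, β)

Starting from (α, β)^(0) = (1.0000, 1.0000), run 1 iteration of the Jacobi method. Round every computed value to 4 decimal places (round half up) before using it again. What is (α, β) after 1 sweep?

Iteration 1:
  α = (-11 - (-2)·1.0000) / (3) = -3.0000
  β = (-6 - (-1)·1.0000) / (4) = -1.2500

(-3.0000, -1.2500)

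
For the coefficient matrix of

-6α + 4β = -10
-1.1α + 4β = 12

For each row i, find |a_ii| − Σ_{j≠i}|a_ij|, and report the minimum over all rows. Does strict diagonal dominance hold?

2

row 1: |-6| − (4) = 2
row 2: |4| − (1.1) = 2.9
minimum over rows = 2 → strictly diagonally dominant (convergence guaranteed)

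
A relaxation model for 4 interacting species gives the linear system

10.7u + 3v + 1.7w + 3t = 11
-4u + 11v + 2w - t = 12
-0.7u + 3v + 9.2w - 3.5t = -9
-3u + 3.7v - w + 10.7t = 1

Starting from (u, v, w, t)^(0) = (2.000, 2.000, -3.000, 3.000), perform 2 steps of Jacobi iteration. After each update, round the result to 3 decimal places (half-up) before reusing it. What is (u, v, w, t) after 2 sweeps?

Iteration 1:
  u = (11 - (3)·2.000 - (1.7)·-3.000 - (3)·3.000) / (10.7) = 0.103
  v = (12 - (-4)·2.000 - (2)·-3.000 - (-1)·3.000) / (11) = 2.636
  w = (-9 - (-0.7)·2.000 - (3)·2.000 - (-3.5)·3.000) / (9.2) = -0.337
  t = (1 - (-3)·2.000 - (3.7)·2.000 - (-1)·-3.000) / (10.7) = -0.318
Iteration 2:
  u = (11 - (3)·2.636 - (1.7)·-0.337 - (3)·-0.318) / (10.7) = 0.432
  v = (12 - (-4)·0.103 - (2)·-0.337 - (-1)·-0.318) / (11) = 1.161
  w = (-9 - (-0.7)·0.103 - (3)·2.636 - (-3.5)·-0.318) / (9.2) = -1.951
  t = (1 - (-3)·0.103 - (3.7)·2.636 - (-1)·-0.337) / (10.7) = -0.821

(0.432, 1.161, -1.951, -0.821)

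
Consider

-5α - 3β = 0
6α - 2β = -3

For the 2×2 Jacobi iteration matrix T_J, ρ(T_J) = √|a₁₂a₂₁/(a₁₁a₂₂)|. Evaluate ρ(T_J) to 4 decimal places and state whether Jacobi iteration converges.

1.3416

a₁₂a₂₁/(a₁₁a₂₂) = (-3)·(6) / ((-5)·(-2)) = -1.800000
ρ = √|-1.800000| = √1.800000 = 1.3416
ρ > 1, so Jacobi diverges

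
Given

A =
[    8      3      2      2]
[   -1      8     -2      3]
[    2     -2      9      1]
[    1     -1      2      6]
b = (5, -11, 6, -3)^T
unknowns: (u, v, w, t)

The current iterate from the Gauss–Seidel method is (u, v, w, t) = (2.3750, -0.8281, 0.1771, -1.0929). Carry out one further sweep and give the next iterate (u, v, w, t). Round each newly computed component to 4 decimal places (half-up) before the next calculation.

(1.1645, -0.7753, 0.3570, -0.9423)

One sweep:
  u = (5 - (3)·-0.8281 - (2)·0.1771 - (2)·-1.0929) / (8) = 1.1645
  v = (-11 - (-1)·1.1645 - (-2)·0.1771 - (3)·-1.0929) / (8) = -0.7753
  w = (6 - (2)·1.1645 - (-2)·-0.7753 - (1)·-1.0929) / (9) = 0.3570
  t = (-3 - (1)·1.1645 - (-1)·-0.7753 - (2)·0.3570) / (6) = -0.9423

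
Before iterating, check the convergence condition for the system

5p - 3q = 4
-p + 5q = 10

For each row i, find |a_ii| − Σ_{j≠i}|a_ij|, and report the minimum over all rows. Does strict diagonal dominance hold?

2

row 1: |5| − (3) = 2
row 2: |5| − (1) = 4
minimum over rows = 2 → strictly diagonally dominant (convergence guaranteed)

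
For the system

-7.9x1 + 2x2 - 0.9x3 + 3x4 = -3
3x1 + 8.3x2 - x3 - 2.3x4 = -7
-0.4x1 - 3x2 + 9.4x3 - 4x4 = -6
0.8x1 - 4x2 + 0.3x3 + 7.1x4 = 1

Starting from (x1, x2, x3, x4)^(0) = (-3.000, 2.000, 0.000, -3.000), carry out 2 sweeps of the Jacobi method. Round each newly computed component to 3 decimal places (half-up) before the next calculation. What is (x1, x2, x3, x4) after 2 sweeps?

Iteration 1:
  x1 = (-3 - (2)·2.000 - (-0.9)·0.000 - (3)·-3.000) / (-7.9) = -0.253
  x2 = (-7 - (3)·-3.000 - (-1)·0.000 - (-2.3)·-3.000) / (8.3) = -0.590
  x3 = (-6 - (-0.4)·-3.000 - (-3)·2.000 - (-4)·-3.000) / (9.4) = -1.404
  x4 = (1 - (0.8)·-3.000 - (-4)·2.000 - (0.3)·0.000) / (7.1) = 1.606
Iteration 2:
  x1 = (-3 - (2)·-0.590 - (-0.9)·-1.404 - (3)·1.606) / (-7.9) = 1.000
  x2 = (-7 - (3)·-0.253 - (-1)·-1.404 - (-2.3)·1.606) / (8.3) = -0.476
  x3 = (-6 - (-0.4)·-0.253 - (-3)·-0.590 - (-4)·1.606) / (9.4) = -0.154
  x4 = (1 - (0.8)·-0.253 - (-4)·-0.590 - (0.3)·-1.404) / (7.1) = -0.104

(1.000, -0.476, -0.154, -0.104)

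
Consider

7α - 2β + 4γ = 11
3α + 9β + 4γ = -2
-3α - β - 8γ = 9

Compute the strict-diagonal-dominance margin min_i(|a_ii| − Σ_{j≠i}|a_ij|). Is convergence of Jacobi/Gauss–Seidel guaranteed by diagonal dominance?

1

row 1: |7| − (2+4) = 1
row 2: |9| − (3+4) = 2
row 3: |-8| − (3+1) = 4
minimum over rows = 1 → strictly diagonally dominant (convergence guaranteed)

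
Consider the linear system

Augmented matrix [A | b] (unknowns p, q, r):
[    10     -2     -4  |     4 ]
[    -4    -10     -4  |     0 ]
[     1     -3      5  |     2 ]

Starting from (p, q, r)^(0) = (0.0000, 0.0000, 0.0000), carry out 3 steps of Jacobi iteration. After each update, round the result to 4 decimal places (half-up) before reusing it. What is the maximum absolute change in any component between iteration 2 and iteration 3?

Iteration 1:
  p = (4 - (-2)·0.0000 - (-4)·0.0000) / (10) = 0.4000
  q = (0 - (-4)·0.0000 - (-4)·0.0000) / (-10) = 0.0000
  r = (2 - (1)·0.0000 - (-3)·0.0000) / (5) = 0.4000
Iteration 2:
  p = (4 - (-2)·0.0000 - (-4)·0.4000) / (10) = 0.5600
  q = (0 - (-4)·0.4000 - (-4)·0.4000) / (-10) = -0.3200
  r = (2 - (1)·0.4000 - (-3)·0.0000) / (5) = 0.3200
Iteration 3:
  p = (4 - (-2)·-0.3200 - (-4)·0.3200) / (10) = 0.4640
  q = (0 - (-4)·0.5600 - (-4)·0.3200) / (-10) = -0.3520
  r = (2 - (1)·0.5600 - (-3)·-0.3200) / (5) = 0.0960
Change: (-0.0960, -0.0320, -0.2240) → max |·| = 0.2240

0.2240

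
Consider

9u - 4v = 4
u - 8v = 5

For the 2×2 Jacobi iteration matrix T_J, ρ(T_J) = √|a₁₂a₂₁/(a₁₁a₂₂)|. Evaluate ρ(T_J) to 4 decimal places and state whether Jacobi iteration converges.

0.2357

a₁₂a₂₁/(a₁₁a₂₂) = (-4)·(1) / ((9)·(-8)) = 0.055556
ρ = √|0.055556| = √0.055556 = 0.2357
ρ < 1, so Jacobi converges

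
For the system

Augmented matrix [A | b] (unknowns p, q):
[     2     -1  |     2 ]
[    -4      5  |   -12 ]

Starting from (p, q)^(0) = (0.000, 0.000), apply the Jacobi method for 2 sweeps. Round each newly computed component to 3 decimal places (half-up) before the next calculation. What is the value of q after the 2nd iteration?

-1.600

Iteration 1:
  p = (2 - (-1)·0.000) / (2) = 1.000
  q = (-12 - (-4)·0.000) / (5) = -2.400
Iteration 2:
  p = (2 - (-1)·-2.400) / (2) = -0.200
  q = (-12 - (-4)·1.000) / (5) = -1.600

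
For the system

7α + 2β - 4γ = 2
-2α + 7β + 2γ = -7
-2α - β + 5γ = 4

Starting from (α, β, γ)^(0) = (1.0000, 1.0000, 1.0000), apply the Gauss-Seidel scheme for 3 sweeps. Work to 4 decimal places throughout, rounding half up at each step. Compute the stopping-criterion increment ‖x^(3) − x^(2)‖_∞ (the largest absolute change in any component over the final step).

0.0792

Iteration 1:
  α = (2 - (2)·1.0000 - (-4)·1.0000) / (7) = 0.5714
  β = (-7 - (-2)·0.5714 - (2)·1.0000) / (7) = -1.1225
  γ = (4 - (-2)·0.5714 - (-1)·-1.1225) / (5) = 0.8041
Iteration 2:
  α = (2 - (2)·-1.1225 - (-4)·0.8041) / (7) = 1.0659
  β = (-7 - (-2)·1.0659 - (2)·0.8041) / (7) = -0.9252
  γ = (4 - (-2)·1.0659 - (-1)·-0.9252) / (5) = 1.0413
Iteration 3:
  α = (2 - (2)·-0.9252 - (-4)·1.0413) / (7) = 1.1451
  β = (-7 - (-2)·1.1451 - (2)·1.0413) / (7) = -0.9703
  γ = (4 - (-2)·1.1451 - (-1)·-0.9703) / (5) = 1.0640
Change: (0.0792, -0.0451, 0.0227) → max |·| = 0.0792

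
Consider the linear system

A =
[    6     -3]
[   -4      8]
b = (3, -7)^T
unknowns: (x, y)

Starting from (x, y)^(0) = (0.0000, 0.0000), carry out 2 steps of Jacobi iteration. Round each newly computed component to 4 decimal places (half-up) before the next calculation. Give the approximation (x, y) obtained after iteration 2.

(0.0625, -0.6250)

Iteration 1:
  x = (3 - (-3)·0.0000) / (6) = 0.5000
  y = (-7 - (-4)·0.0000) / (8) = -0.8750
Iteration 2:
  x = (3 - (-3)·-0.8750) / (6) = 0.0625
  y = (-7 - (-4)·0.5000) / (8) = -0.6250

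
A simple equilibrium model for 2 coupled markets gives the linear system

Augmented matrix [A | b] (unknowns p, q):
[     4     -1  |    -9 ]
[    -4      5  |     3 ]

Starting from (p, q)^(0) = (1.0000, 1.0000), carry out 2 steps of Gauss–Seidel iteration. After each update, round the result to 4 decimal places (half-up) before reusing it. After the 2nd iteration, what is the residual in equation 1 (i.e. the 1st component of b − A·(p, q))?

-0.4000

Iteration 1:
  p = (-9 - (-1)·1.0000) / (4) = -2.0000
  q = (3 - (-4)·-2.0000) / (5) = -1.0000
Iteration 2:
  p = (-9 - (-1)·-1.0000) / (4) = -2.5000
  q = (3 - (-4)·-2.5000) / (5) = -1.4000
Residual b − A·x = (-0.4000, 0.0000)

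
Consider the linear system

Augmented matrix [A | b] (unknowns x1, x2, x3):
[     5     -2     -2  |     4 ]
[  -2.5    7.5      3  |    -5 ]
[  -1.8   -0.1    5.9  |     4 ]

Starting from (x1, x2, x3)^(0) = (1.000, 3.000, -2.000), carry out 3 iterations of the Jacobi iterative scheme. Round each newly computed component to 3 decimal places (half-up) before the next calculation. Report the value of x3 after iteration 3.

1.094

Iteration 1:
  x1 = (4 - (-2)·3.000 - (-2)·-2.000) / (5) = 1.200
  x2 = (-5 - (-2.5)·1.000 - (3)·-2.000) / (7.5) = 0.467
  x3 = (4 - (-1.8)·1.000 - (-0.1)·3.000) / (5.9) = 1.034
Iteration 2:
  x1 = (4 - (-2)·0.467 - (-2)·1.034) / (5) = 1.400
  x2 = (-5 - (-2.5)·1.200 - (3)·1.034) / (7.5) = -0.680
  x3 = (4 - (-1.8)·1.200 - (-0.1)·0.467) / (5.9) = 1.052
Iteration 3:
  x1 = (4 - (-2)·-0.680 - (-2)·1.052) / (5) = 0.949
  x2 = (-5 - (-2.5)·1.400 - (3)·1.052) / (7.5) = -0.621
  x3 = (4 - (-1.8)·1.400 - (-0.1)·-0.680) / (5.9) = 1.094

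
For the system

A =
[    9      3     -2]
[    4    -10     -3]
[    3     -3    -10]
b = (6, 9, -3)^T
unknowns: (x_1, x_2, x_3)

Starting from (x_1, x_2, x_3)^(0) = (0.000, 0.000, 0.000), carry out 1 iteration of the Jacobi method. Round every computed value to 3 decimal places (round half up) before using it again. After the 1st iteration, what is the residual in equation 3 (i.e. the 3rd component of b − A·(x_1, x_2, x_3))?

-4.701

Iteration 1:
  x_1 = (6 - (3)·0.000 - (-2)·0.000) / (9) = 0.667
  x_2 = (9 - (4)·0.000 - (-3)·0.000) / (-10) = -0.900
  x_3 = (-3 - (3)·0.000 - (-3)·0.000) / (-10) = 0.300
Residual b − A·x = (3.297, -1.768, -4.701)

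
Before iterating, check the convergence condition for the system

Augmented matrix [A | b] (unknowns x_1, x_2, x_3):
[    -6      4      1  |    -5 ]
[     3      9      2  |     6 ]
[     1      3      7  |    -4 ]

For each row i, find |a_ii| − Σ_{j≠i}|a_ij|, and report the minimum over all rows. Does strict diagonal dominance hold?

row 1: |-6| − (4+1) = 1
row 2: |9| − (3+2) = 4
row 3: |7| − (1+3) = 3
minimum over rows = 1 → strictly diagonally dominant (convergence guaranteed)

1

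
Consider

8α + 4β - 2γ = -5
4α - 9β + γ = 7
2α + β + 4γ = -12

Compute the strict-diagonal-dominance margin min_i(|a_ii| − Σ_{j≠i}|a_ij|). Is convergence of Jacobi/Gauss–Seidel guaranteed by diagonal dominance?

row 1: |8| − (4+2) = 2
row 2: |-9| − (4+1) = 4
row 3: |4| − (2+1) = 1
minimum over rows = 1 → strictly diagonally dominant (convergence guaranteed)

1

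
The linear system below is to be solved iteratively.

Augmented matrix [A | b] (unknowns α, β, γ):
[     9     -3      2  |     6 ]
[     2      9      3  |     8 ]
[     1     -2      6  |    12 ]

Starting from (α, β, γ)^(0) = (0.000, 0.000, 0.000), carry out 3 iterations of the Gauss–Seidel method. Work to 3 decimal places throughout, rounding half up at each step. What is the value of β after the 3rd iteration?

Iteration 1:
  α = (6 - (-3)·0.000 - (2)·0.000) / (9) = 0.667
  β = (8 - (2)·0.667 - (3)·0.000) / (9) = 0.741
  γ = (12 - (1)·0.667 - (-2)·0.741) / (6) = 2.136
Iteration 2:
  α = (6 - (-3)·0.741 - (2)·2.136) / (9) = 0.439
  β = (8 - (2)·0.439 - (3)·2.136) / (9) = 0.079
  γ = (12 - (1)·0.439 - (-2)·0.079) / (6) = 1.953
Iteration 3:
  α = (6 - (-3)·0.079 - (2)·1.953) / (9) = 0.259
  β = (8 - (2)·0.259 - (3)·1.953) / (9) = 0.180
  γ = (12 - (1)·0.259 - (-2)·0.180) / (6) = 2.017

0.180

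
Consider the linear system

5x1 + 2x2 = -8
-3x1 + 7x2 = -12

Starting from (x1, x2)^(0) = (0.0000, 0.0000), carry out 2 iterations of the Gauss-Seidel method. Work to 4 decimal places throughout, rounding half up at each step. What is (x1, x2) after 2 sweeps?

Iteration 1:
  x1 = (-8 - (2)·0.0000) / (5) = -1.6000
  x2 = (-12 - (-3)·-1.6000) / (7) = -2.4000
Iteration 2:
  x1 = (-8 - (2)·-2.4000) / (5) = -0.6400
  x2 = (-12 - (-3)·-0.6400) / (7) = -1.9886

(-0.6400, -1.9886)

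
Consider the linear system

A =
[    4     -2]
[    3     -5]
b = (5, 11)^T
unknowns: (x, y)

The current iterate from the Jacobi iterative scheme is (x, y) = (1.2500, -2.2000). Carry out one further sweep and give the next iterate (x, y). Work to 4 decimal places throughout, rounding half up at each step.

(0.1500, -1.4500)

One sweep:
  x = (5 - (-2)·-2.2000) / (4) = 0.1500
  y = (11 - (3)·1.2500) / (-5) = -1.4500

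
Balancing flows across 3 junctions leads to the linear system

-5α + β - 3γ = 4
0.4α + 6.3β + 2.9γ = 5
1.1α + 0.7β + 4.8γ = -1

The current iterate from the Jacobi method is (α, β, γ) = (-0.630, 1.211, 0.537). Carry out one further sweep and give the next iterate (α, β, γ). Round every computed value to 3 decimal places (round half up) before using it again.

(-0.880, 0.586, -0.241)

One sweep:
  α = (4 - (1)·1.211 - (-3)·0.537) / (-5) = -0.880
  β = (5 - (0.4)·-0.630 - (2.9)·0.537) / (6.3) = 0.586
  γ = (-1 - (1.1)·-0.630 - (0.7)·1.211) / (4.8) = -0.241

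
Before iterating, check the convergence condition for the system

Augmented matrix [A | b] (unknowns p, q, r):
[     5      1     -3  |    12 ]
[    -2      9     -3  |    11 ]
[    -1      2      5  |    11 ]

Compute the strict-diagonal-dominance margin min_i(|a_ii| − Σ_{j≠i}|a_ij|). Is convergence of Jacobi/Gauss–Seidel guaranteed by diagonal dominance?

1

row 1: |5| − (1+3) = 1
row 2: |9| − (2+3) = 4
row 3: |5| − (1+2) = 2
minimum over rows = 1 → strictly diagonally dominant (convergence guaranteed)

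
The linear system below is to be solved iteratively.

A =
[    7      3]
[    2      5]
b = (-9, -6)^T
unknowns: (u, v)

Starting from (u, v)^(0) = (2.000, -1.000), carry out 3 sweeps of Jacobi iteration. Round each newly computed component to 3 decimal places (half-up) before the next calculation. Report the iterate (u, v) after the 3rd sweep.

Iteration 1:
  u = (-9 - (3)·-1.000) / (7) = -0.857
  v = (-6 - (2)·2.000) / (5) = -2.000
Iteration 2:
  u = (-9 - (3)·-2.000) / (7) = -0.429
  v = (-6 - (2)·-0.857) / (5) = -0.857
Iteration 3:
  u = (-9 - (3)·-0.857) / (7) = -0.918
  v = (-6 - (2)·-0.429) / (5) = -1.028

(-0.918, -1.028)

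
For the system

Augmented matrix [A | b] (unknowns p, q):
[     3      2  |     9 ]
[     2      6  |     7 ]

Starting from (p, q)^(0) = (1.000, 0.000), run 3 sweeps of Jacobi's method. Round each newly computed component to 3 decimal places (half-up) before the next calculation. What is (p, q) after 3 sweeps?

Iteration 1:
  p = (9 - (2)·0.000) / (3) = 3.000
  q = (7 - (2)·1.000) / (6) = 0.833
Iteration 2:
  p = (9 - (2)·0.833) / (3) = 2.445
  q = (7 - (2)·3.000) / (6) = 0.167
Iteration 3:
  p = (9 - (2)·0.167) / (3) = 2.889
  q = (7 - (2)·2.445) / (6) = 0.352

(2.889, 0.352)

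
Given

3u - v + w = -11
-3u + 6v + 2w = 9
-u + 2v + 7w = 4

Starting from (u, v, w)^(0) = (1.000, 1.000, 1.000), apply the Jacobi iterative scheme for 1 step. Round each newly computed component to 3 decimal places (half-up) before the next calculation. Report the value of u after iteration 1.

Iteration 1:
  u = (-11 - (-1)·1.000 - (1)·1.000) / (3) = -3.667
  v = (9 - (-3)·1.000 - (2)·1.000) / (6) = 1.667
  w = (4 - (-1)·1.000 - (2)·1.000) / (7) = 0.429

-3.667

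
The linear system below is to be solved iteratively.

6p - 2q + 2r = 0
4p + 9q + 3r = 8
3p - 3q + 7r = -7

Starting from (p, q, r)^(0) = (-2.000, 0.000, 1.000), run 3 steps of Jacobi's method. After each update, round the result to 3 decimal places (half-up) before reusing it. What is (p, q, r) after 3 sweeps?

Iteration 1:
  p = (0 - (-2)·0.000 - (2)·1.000) / (6) = -0.333
  q = (8 - (4)·-2.000 - (3)·1.000) / (9) = 1.444
  r = (-7 - (3)·-2.000 - (-3)·0.000) / (7) = -0.143
Iteration 2:
  p = (0 - (-2)·1.444 - (2)·-0.143) / (6) = 0.529
  q = (8 - (4)·-0.333 - (3)·-0.143) / (9) = 1.085
  r = (-7 - (3)·-0.333 - (-3)·1.444) / (7) = -0.238
Iteration 3:
  p = (0 - (-2)·1.085 - (2)·-0.238) / (6) = 0.441
  q = (8 - (4)·0.529 - (3)·-0.238) / (9) = 0.733
  r = (-7 - (3)·0.529 - (-3)·1.085) / (7) = -0.762

(0.441, 0.733, -0.762)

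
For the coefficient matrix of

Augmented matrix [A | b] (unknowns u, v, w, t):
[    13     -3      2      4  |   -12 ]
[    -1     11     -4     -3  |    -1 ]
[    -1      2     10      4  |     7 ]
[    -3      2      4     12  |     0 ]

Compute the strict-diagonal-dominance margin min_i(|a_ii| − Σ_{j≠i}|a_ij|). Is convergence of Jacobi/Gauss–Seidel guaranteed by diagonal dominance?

row 1: |13| − (3+2+4) = 4
row 2: |11| − (1+4+3) = 3
row 3: |10| − (1+2+4) = 3
row 4: |12| − (3+2+4) = 3
minimum over rows = 3 → strictly diagonally dominant (convergence guaranteed)

3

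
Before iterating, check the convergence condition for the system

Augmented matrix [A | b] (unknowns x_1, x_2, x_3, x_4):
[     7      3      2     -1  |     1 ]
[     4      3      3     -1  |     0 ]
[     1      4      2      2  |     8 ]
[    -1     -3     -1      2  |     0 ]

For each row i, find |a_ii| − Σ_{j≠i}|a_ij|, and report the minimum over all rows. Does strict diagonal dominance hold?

-5

row 1: |7| − (3+2+1) = 1
row 2: |3| − (4+3+1) = -5
row 3: |2| − (1+4+2) = -5
row 4: |2| − (1+3+1) = -3
minimum over rows = -5 → not strictly diagonally dominant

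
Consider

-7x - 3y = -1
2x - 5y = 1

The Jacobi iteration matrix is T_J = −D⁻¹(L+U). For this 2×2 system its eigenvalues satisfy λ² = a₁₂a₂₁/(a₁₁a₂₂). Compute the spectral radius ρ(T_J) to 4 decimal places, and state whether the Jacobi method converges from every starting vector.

a₁₂a₂₁/(a₁₁a₂₂) = (-3)·(2) / ((-7)·(-5)) = -0.171429
ρ = √|-0.171429| = √0.171429 = 0.4140
ρ < 1, so Jacobi converges

0.4140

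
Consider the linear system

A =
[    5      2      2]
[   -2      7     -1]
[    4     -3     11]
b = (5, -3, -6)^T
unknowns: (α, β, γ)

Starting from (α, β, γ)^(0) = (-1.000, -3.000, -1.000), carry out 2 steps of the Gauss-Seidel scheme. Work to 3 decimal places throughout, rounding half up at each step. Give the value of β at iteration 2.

-0.204

Iteration 1:
  α = (5 - (2)·-3.000 - (2)·-1.000) / (5) = 2.600
  β = (-3 - (-2)·2.600 - (-1)·-1.000) / (7) = 0.171
  γ = (-6 - (4)·2.600 - (-3)·0.171) / (11) = -1.444
Iteration 2:
  α = (5 - (2)·0.171 - (2)·-1.444) / (5) = 1.509
  β = (-3 - (-2)·1.509 - (-1)·-1.444) / (7) = -0.204
  γ = (-6 - (4)·1.509 - (-3)·-0.204) / (11) = -1.150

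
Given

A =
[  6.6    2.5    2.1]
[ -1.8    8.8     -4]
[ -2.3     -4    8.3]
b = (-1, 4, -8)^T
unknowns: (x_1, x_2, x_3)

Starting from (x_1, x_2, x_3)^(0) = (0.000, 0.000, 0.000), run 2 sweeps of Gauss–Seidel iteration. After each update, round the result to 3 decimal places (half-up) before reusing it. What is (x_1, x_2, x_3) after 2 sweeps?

Iteration 1:
  x_1 = (-1 - (2.5)·0.000 - (2.1)·0.000) / (6.6) = -0.152
  x_2 = (4 - (-1.8)·-0.152 - (-4)·0.000) / (8.8) = 0.423
  x_3 = (-8 - (-2.3)·-0.152 - (-4)·0.423) / (8.3) = -0.802
Iteration 2:
  x_1 = (-1 - (2.5)·0.423 - (2.1)·-0.802) / (6.6) = -0.057
  x_2 = (4 - (-1.8)·-0.057 - (-4)·-0.802) / (8.8) = 0.078
  x_3 = (-8 - (-2.3)·-0.057 - (-4)·0.078) / (8.3) = -0.942

(-0.057, 0.078, -0.942)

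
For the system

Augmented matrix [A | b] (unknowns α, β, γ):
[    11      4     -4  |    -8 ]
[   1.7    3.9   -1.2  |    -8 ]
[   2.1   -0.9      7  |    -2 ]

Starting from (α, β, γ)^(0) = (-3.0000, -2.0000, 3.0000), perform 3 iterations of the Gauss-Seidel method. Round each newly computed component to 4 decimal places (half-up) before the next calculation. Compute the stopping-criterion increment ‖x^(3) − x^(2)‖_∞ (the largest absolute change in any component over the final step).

0.3279

Iteration 1:
  α = (-8 - (4)·-2.0000 - (-4)·3.0000) / (11) = 1.0909
  β = (-8 - (1.7)·1.0909 - (-1.2)·3.0000) / (3.9) = -1.6037
  γ = (-2 - (2.1)·1.0909 - (-0.9)·-1.6037) / (7) = -0.8192
Iteration 2:
  α = (-8 - (4)·-1.6037 - (-4)·-0.8192) / (11) = -0.4420
  β = (-8 - (1.7)·-0.4420 - (-1.2)·-0.8192) / (3.9) = -2.1107
  γ = (-2 - (2.1)·-0.4420 - (-0.9)·-2.1107) / (7) = -0.4245
Iteration 3:
  α = (-8 - (4)·-2.1107 - (-4)·-0.4245) / (11) = -0.1141
  β = (-8 - (1.7)·-0.1141 - (-1.2)·-0.4245) / (3.9) = -2.1322
  γ = (-2 - (2.1)·-0.1141 - (-0.9)·-2.1322) / (7) = -0.5256
Change: (0.3279, -0.0215, -0.1011) → max |·| = 0.3279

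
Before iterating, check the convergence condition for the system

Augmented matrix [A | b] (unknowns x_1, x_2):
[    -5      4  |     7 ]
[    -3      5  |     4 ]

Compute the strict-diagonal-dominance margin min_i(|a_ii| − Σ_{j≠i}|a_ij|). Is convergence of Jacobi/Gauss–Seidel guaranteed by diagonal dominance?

1

row 1: |-5| − (4) = 1
row 2: |5| − (3) = 2
minimum over rows = 1 → strictly diagonally dominant (convergence guaranteed)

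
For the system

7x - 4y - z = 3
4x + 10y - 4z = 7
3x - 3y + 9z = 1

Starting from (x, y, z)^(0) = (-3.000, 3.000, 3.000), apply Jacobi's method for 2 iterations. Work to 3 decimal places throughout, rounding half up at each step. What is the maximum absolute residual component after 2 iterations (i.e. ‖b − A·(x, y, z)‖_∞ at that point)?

12.163

Iteration 1:
  x = (3 - (-4)·3.000 - (-1)·3.000) / (7) = 2.571
  y = (7 - (4)·-3.000 - (-4)·3.000) / (10) = 3.100
  z = (1 - (3)·-3.000 - (-3)·3.000) / (9) = 2.111
Iteration 2:
  x = (3 - (-4)·3.100 - (-1)·2.111) / (7) = 2.502
  y = (7 - (4)·2.571 - (-4)·2.111) / (10) = 0.516
  z = (1 - (3)·2.571 - (-3)·3.100) / (9) = 0.287
Residual b − A·x = (-12.163, -7.020, -7.541); ∞-norm = 12.163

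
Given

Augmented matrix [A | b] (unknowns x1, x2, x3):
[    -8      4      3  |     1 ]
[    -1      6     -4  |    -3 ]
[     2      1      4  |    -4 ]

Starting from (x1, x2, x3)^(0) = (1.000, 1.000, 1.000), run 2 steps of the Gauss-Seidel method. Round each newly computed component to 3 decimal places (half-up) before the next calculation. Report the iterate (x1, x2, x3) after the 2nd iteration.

(-0.522, -1.552, -0.351)

Iteration 1:
  x1 = (1 - (4)·1.000 - (3)·1.000) / (-8) = 0.750
  x2 = (-3 - (-1)·0.750 - (-4)·1.000) / (6) = 0.292
  x3 = (-4 - (2)·0.750 - (1)·0.292) / (4) = -1.448
Iteration 2:
  x1 = (1 - (4)·0.292 - (3)·-1.448) / (-8) = -0.522
  x2 = (-3 - (-1)·-0.522 - (-4)·-1.448) / (6) = -1.552
  x3 = (-4 - (2)·-0.522 - (1)·-1.552) / (4) = -0.351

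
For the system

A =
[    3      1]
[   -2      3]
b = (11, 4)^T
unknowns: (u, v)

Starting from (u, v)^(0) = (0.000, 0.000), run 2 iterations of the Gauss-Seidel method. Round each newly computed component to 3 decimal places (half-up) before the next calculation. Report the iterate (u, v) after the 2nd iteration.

(2.407, 2.938)

Iteration 1:
  u = (11 - (1)·0.000) / (3) = 3.667
  v = (4 - (-2)·3.667) / (3) = 3.778
Iteration 2:
  u = (11 - (1)·3.778) / (3) = 2.407
  v = (4 - (-2)·2.407) / (3) = 2.938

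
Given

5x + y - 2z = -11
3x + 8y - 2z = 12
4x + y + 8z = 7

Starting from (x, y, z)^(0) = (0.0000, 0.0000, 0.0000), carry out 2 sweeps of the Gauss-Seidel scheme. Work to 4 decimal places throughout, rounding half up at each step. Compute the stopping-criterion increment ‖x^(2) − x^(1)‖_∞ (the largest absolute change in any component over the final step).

0.3428

Iteration 1:
  x = (-11 - (1)·0.0000 - (-2)·0.0000) / (5) = -2.2000
  y = (12 - (3)·-2.2000 - (-2)·0.0000) / (8) = 2.3250
  z = (7 - (4)·-2.2000 - (1)·2.3250) / (8) = 1.6844
Iteration 2:
  x = (-11 - (1)·2.3250 - (-2)·1.6844) / (5) = -1.9912
  y = (12 - (3)·-1.9912 - (-2)·1.6844) / (8) = 2.6678
  z = (7 - (4)·-1.9912 - (1)·2.6678) / (8) = 1.5371
Change: (0.2088, 0.3428, -0.1473) → max |·| = 0.3428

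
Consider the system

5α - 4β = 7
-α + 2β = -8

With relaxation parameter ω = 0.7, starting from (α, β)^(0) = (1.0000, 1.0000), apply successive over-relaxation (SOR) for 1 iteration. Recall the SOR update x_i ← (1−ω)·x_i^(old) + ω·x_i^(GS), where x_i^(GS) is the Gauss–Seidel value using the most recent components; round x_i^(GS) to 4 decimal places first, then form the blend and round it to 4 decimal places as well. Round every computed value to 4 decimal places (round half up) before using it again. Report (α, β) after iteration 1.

(1.8400, -1.8560)

Iteration 1:
  α: GS value = (7 - (-4)·1.0000) / (5) = 2.2000;  α ← (1−ω)·1.0000 + ω·2.2000 = 1.8400
  β: GS value = (-8 - (-1)·1.8400) / (2) = -3.0800;  β ← (1−ω)·1.0000 + ω·-3.0800 = -1.8560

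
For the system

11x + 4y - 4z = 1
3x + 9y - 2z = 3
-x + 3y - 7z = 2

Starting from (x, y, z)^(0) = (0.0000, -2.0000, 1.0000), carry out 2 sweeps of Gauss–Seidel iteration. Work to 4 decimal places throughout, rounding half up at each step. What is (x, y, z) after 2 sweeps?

(-0.1080, 0.2837, -0.1487)

Iteration 1:
  x = (1 - (4)·-2.0000 - (-4)·1.0000) / (11) = 1.1818
  y = (3 - (3)·1.1818 - (-2)·1.0000) / (9) = 0.1616
  z = (2 - (-1)·1.1818 - (3)·0.1616) / (-7) = -0.3853
Iteration 2:
  x = (1 - (4)·0.1616 - (-4)·-0.3853) / (11) = -0.1080
  y = (3 - (3)·-0.1080 - (-2)·-0.3853) / (9) = 0.2837
  z = (2 - (-1)·-0.1080 - (3)·0.2837) / (-7) = -0.1487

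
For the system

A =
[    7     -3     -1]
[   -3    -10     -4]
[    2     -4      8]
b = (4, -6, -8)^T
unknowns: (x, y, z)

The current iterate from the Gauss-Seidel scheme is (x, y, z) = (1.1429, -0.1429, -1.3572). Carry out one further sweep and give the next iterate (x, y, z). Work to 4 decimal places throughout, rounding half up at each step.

(0.3163, 1.0480, -0.5551)

One sweep:
  x = (4 - (-3)·-0.1429 - (-1)·-1.3572) / (7) = 0.3163
  y = (-6 - (-3)·0.3163 - (-4)·-1.3572) / (-10) = 1.0480
  z = (-8 - (2)·0.3163 - (-4)·1.0480) / (8) = -0.5551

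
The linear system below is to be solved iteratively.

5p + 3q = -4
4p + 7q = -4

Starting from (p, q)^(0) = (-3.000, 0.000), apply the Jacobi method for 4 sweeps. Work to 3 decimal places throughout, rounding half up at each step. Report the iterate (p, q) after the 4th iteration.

Iteration 1:
  p = (-4 - (3)·0.000) / (5) = -0.800
  q = (-4 - (4)·-3.000) / (7) = 1.143
Iteration 2:
  p = (-4 - (3)·1.143) / (5) = -1.486
  q = (-4 - (4)·-0.800) / (7) = -0.114
Iteration 3:
  p = (-4 - (3)·-0.114) / (5) = -0.732
  q = (-4 - (4)·-1.486) / (7) = 0.278
Iteration 4:
  p = (-4 - (3)·0.278) / (5) = -0.967
  q = (-4 - (4)·-0.732) / (7) = -0.153

(-0.967, -0.153)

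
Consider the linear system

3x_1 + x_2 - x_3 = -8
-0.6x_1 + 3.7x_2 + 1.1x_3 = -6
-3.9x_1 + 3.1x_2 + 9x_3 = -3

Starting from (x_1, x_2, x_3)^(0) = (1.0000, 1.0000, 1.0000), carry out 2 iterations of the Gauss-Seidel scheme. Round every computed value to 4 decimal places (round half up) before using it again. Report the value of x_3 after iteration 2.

Iteration 1:
  x_1 = (-8 - (1)·1.0000 - (-1)·1.0000) / (3) = -2.6667
  x_2 = (-6 - (-0.6)·-2.6667 - (1.1)·1.0000) / (3.7) = -2.3514
  x_3 = (-3 - (-3.9)·-2.6667 - (3.1)·-2.3514) / (9) = -0.6790
Iteration 2:
  x_1 = (-8 - (1)·-2.3514 - (-1)·-0.6790) / (3) = -2.1092
  x_2 = (-6 - (-0.6)·-2.1092 - (1.1)·-0.6790) / (3.7) = -1.7618
  x_3 = (-3 - (-3.9)·-2.1092 - (3.1)·-1.7618) / (9) = -0.6405

-0.6405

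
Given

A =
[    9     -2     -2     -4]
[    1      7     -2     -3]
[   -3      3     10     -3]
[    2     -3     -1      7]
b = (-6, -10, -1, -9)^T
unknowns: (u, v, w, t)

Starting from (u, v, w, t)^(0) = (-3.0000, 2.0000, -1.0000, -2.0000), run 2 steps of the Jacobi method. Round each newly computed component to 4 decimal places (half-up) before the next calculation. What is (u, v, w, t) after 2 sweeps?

(-1.5048, -1.7442, 0.2286, -2.1374)

Iteration 1:
  u = (-6 - (-2)·2.0000 - (-2)·-1.0000 - (-4)·-2.0000) / (9) = -1.3333
  v = (-10 - (1)·-3.0000 - (-2)·-1.0000 - (-3)·-2.0000) / (7) = -2.1429
  w = (-1 - (-3)·-3.0000 - (3)·2.0000 - (-3)·-2.0000) / (10) = -2.2000
  t = (-9 - (2)·-3.0000 - (-3)·2.0000 - (-1)·-1.0000) / (7) = 0.2857
Iteration 2:
  u = (-6 - (-2)·-2.1429 - (-2)·-2.2000 - (-4)·0.2857) / (9) = -1.5048
  v = (-10 - (1)·-1.3333 - (-2)·-2.2000 - (-3)·0.2857) / (7) = -1.7442
  w = (-1 - (-3)·-1.3333 - (3)·-2.1429 - (-3)·0.2857) / (10) = 0.2286
  t = (-9 - (2)·-1.3333 - (-3)·-2.1429 - (-1)·-2.2000) / (7) = -2.1374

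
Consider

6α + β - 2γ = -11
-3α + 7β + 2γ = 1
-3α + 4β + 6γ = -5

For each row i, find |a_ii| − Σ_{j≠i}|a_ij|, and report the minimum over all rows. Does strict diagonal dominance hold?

-1

row 1: |6| − (1+2) = 3
row 2: |7| − (3+2) = 2
row 3: |6| − (3+4) = -1
minimum over rows = -1 → not strictly diagonally dominant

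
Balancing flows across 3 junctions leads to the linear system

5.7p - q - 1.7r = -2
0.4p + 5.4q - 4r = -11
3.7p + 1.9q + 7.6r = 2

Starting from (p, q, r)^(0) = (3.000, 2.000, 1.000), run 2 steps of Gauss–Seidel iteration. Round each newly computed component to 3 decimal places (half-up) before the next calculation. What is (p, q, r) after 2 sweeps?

Iteration 1:
  p = (-2 - (-1)·2.000 - (-1.7)·1.000) / (5.7) = 0.298
  q = (-11 - (0.4)·0.298 - (-4)·1.000) / (5.4) = -1.318
  r = (2 - (3.7)·0.298 - (1.9)·-1.318) / (7.6) = 0.448
Iteration 2:
  p = (-2 - (-1)·-1.318 - (-1.7)·0.448) / (5.7) = -0.448
  q = (-11 - (0.4)·-0.448 - (-4)·0.448) / (5.4) = -1.672
  r = (2 - (3.7)·-0.448 - (1.9)·-1.672) / (7.6) = 0.899

(-0.448, -1.672, 0.899)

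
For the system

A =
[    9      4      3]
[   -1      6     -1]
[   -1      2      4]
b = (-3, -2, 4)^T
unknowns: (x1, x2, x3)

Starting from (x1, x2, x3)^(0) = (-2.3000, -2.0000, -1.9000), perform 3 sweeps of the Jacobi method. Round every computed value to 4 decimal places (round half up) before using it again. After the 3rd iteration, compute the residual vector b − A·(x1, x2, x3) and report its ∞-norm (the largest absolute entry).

3.6226

Iteration 1:
  x1 = (-3 - (4)·-2.0000 - (3)·-1.9000) / (9) = 1.1889
  x2 = (-2 - (-1)·-2.3000 - (-1)·-1.9000) / (6) = -1.0333
  x3 = (4 - (-1)·-2.3000 - (2)·-2.0000) / (4) = 1.4250
Iteration 2:
  x1 = (-3 - (4)·-1.0333 - (3)·1.4250) / (9) = -0.3491
  x2 = (-2 - (-1)·1.1889 - (-1)·1.4250) / (6) = 0.1023
  x3 = (4 - (-1)·1.1889 - (2)·-1.0333) / (4) = 1.8139
Iteration 3:
  x1 = (-3 - (4)·0.1023 - (3)·1.8139) / (9) = -0.9834
  x2 = (-2 - (-1)·-0.3491 - (-1)·1.8139) / (6) = -0.0892
  x3 = (4 - (-1)·-0.3491 - (2)·0.1023) / (4) = 0.8616
Residual b − A·x = (3.6226, -1.5866, -0.2514); ∞-norm = 3.6226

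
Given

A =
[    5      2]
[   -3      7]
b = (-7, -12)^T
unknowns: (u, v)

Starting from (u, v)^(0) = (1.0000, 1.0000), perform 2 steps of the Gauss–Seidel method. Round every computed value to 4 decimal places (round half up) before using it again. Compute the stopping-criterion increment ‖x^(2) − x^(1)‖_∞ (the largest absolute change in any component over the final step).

Iteration 1:
  u = (-7 - (2)·1.0000) / (5) = -1.8000
  v = (-12 - (-3)·-1.8000) / (7) = -2.4857
Iteration 2:
  u = (-7 - (2)·-2.4857) / (5) = -0.4057
  v = (-12 - (-3)·-0.4057) / (7) = -1.8882
Change: (1.3943, 0.5975) → max |·| = 1.3943

1.3943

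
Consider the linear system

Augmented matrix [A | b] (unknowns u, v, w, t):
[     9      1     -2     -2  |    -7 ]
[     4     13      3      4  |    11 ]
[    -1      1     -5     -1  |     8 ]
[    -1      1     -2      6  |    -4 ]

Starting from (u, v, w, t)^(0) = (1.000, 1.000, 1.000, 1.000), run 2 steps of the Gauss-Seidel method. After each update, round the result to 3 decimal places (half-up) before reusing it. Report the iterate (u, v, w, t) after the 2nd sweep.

(-1.489, 2.096, -0.612, -1.468)

Iteration 1:
  u = (-7 - (1)·1.000 - (-2)·1.000 - (-2)·1.000) / (9) = -0.444
  v = (11 - (4)·-0.444 - (3)·1.000 - (4)·1.000) / (13) = 0.444
  w = (8 - (-1)·-0.444 - (1)·0.444 - (-1)·1.000) / (-5) = -1.622
  t = (-4 - (-1)·-0.444 - (1)·0.444 - (-2)·-1.622) / (6) = -1.355
Iteration 2:
  u = (-7 - (1)·0.444 - (-2)·-1.622 - (-2)·-1.355) / (9) = -1.489
  v = (11 - (4)·-1.489 - (3)·-1.622 - (4)·-1.355) / (13) = 2.096
  w = (8 - (-1)·-1.489 - (1)·2.096 - (-1)·-1.355) / (-5) = -0.612
  t = (-4 - (-1)·-1.489 - (1)·2.096 - (-2)·-0.612) / (6) = -1.468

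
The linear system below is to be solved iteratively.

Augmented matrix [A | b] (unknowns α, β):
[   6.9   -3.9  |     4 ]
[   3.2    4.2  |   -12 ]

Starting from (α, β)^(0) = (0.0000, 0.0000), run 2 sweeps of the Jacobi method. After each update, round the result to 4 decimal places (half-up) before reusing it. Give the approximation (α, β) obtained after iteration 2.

(-1.0352, -3.2988)

Iteration 1:
  α = (4 - (-3.9)·0.0000) / (6.9) = 0.5797
  β = (-12 - (3.2)·0.0000) / (4.2) = -2.8571
Iteration 2:
  α = (4 - (-3.9)·-2.8571) / (6.9) = -1.0352
  β = (-12 - (3.2)·0.5797) / (4.2) = -3.2988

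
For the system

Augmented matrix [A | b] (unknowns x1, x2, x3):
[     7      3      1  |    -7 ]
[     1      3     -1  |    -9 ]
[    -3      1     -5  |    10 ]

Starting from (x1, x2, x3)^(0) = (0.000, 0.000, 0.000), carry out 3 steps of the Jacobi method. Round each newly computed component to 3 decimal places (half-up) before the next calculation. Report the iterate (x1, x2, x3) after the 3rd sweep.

Iteration 1:
  x1 = (-7 - (3)·0.000 - (1)·0.000) / (7) = -1.000
  x2 = (-9 - (1)·0.000 - (-1)·0.000) / (3) = -3.000
  x3 = (10 - (-3)·0.000 - (1)·0.000) / (-5) = -2.000
Iteration 2:
  x1 = (-7 - (3)·-3.000 - (1)·-2.000) / (7) = 0.571
  x2 = (-9 - (1)·-1.000 - (-1)·-2.000) / (3) = -3.333
  x3 = (10 - (-3)·-1.000 - (1)·-3.000) / (-5) = -2.000
Iteration 3:
  x1 = (-7 - (3)·-3.333 - (1)·-2.000) / (7) = 0.714
  x2 = (-9 - (1)·0.571 - (-1)·-2.000) / (3) = -3.857
  x3 = (10 - (-3)·0.571 - (1)·-3.333) / (-5) = -3.009

(0.714, -3.857, -3.009)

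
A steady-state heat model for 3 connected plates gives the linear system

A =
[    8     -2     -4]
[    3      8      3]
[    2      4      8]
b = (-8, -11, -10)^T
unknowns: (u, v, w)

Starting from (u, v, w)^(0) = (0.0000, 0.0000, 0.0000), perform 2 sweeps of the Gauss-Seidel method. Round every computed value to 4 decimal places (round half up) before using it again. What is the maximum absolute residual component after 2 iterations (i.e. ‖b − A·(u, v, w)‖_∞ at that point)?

0.5000

Iteration 1:
  u = (-8 - (-2)·0.0000 - (-4)·0.0000) / (8) = -1.0000
  v = (-11 - (3)·-1.0000 - (3)·0.0000) / (8) = -1.0000
  w = (-10 - (2)·-1.0000 - (4)·-1.0000) / (8) = -0.5000
Iteration 2:
  u = (-8 - (-2)·-1.0000 - (-4)·-0.5000) / (8) = -1.5000
  v = (-11 - (3)·-1.5000 - (3)·-0.5000) / (8) = -0.6250
  w = (-10 - (2)·-1.5000 - (4)·-0.6250) / (8) = -0.5625
Residual b − A·x = (0.5000, 0.1875, 0.0000); ∞-norm = 0.5000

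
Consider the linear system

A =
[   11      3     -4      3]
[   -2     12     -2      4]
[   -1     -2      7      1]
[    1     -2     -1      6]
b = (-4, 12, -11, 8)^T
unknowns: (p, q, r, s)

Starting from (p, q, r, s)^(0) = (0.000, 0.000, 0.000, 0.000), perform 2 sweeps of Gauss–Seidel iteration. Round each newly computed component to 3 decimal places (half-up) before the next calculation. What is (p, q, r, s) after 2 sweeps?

Iteration 1:
  p = (-4 - (3)·0.000 - (-4)·0.000 - (3)·0.000) / (11) = -0.364
  q = (12 - (-2)·-0.364 - (-2)·0.000 - (4)·0.000) / (12) = 0.939
  r = (-11 - (-1)·-0.364 - (-2)·0.939 - (1)·0.000) / (7) = -1.355
  s = (8 - (1)·-0.364 - (-2)·0.939 - (-1)·-1.355) / (6) = 1.481
Iteration 2:
  p = (-4 - (3)·0.939 - (-4)·-1.355 - (3)·1.481) / (11) = -1.516
  q = (12 - (-2)·-1.516 - (-2)·-1.355 - (4)·1.481) / (12) = 0.028
  r = (-11 - (-1)·-1.516 - (-2)·0.028 - (1)·1.481) / (7) = -1.992
  s = (8 - (1)·-1.516 - (-2)·0.028 - (-1)·-1.992) / (6) = 1.263

(-1.516, 0.028, -1.992, 1.263)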